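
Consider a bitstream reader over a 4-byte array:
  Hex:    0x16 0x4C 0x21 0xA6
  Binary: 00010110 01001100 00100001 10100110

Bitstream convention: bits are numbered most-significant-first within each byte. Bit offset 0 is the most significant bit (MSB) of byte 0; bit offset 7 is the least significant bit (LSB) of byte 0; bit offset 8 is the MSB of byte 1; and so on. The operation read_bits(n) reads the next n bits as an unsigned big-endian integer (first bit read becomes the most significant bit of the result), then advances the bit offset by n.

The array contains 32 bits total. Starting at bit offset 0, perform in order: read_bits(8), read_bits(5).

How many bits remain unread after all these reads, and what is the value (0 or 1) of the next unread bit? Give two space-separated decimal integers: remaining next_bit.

Answer: 19 1

Derivation:
Read 1: bits[0:8] width=8 -> value=22 (bin 00010110); offset now 8 = byte 1 bit 0; 24 bits remain
Read 2: bits[8:13] width=5 -> value=9 (bin 01001); offset now 13 = byte 1 bit 5; 19 bits remain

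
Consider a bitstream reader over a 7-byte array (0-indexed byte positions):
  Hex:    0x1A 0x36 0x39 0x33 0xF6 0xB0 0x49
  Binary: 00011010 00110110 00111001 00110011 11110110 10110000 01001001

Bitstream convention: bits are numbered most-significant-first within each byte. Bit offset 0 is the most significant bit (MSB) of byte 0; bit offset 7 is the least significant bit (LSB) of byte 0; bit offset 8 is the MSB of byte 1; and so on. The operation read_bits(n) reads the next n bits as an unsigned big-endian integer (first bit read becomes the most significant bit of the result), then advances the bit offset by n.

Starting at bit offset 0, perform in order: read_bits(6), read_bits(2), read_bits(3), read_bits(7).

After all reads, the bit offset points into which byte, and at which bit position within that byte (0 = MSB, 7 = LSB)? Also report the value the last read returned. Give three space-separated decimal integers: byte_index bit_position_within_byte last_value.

Read 1: bits[0:6] width=6 -> value=6 (bin 000110); offset now 6 = byte 0 bit 6; 50 bits remain
Read 2: bits[6:8] width=2 -> value=2 (bin 10); offset now 8 = byte 1 bit 0; 48 bits remain
Read 3: bits[8:11] width=3 -> value=1 (bin 001); offset now 11 = byte 1 bit 3; 45 bits remain
Read 4: bits[11:18] width=7 -> value=88 (bin 1011000); offset now 18 = byte 2 bit 2; 38 bits remain

Answer: 2 2 88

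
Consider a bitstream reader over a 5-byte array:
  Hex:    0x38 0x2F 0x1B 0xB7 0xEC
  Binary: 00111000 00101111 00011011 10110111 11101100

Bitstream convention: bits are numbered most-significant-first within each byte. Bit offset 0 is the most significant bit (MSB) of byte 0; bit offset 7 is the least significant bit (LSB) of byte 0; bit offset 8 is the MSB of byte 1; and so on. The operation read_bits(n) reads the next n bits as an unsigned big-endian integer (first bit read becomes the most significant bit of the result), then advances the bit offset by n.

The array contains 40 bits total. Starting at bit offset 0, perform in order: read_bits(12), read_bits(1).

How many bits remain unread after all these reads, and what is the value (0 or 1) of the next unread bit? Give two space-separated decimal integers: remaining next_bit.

Read 1: bits[0:12] width=12 -> value=898 (bin 001110000010); offset now 12 = byte 1 bit 4; 28 bits remain
Read 2: bits[12:13] width=1 -> value=1 (bin 1); offset now 13 = byte 1 bit 5; 27 bits remain

Answer: 27 1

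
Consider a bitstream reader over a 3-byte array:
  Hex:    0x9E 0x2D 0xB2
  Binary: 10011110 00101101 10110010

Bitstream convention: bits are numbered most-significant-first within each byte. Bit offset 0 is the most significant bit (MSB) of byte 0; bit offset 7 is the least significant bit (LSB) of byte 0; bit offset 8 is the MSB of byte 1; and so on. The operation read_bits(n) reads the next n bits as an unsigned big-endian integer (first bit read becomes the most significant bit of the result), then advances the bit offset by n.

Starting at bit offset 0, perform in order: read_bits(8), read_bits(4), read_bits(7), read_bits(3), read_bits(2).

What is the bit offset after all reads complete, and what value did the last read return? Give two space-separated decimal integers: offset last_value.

Read 1: bits[0:8] width=8 -> value=158 (bin 10011110); offset now 8 = byte 1 bit 0; 16 bits remain
Read 2: bits[8:12] width=4 -> value=2 (bin 0010); offset now 12 = byte 1 bit 4; 12 bits remain
Read 3: bits[12:19] width=7 -> value=109 (bin 1101101); offset now 19 = byte 2 bit 3; 5 bits remain
Read 4: bits[19:22] width=3 -> value=4 (bin 100); offset now 22 = byte 2 bit 6; 2 bits remain
Read 5: bits[22:24] width=2 -> value=2 (bin 10); offset now 24 = byte 3 bit 0; 0 bits remain

Answer: 24 2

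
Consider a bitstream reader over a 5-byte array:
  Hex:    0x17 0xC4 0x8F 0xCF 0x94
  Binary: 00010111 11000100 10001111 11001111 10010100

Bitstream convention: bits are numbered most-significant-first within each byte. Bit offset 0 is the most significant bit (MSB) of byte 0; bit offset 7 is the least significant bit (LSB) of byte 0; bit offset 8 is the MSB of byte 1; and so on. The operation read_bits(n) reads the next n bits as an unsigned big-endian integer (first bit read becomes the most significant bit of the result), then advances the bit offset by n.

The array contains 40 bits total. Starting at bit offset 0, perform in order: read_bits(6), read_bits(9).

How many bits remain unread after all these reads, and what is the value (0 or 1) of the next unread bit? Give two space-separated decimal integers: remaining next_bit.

Read 1: bits[0:6] width=6 -> value=5 (bin 000101); offset now 6 = byte 0 bit 6; 34 bits remain
Read 2: bits[6:15] width=9 -> value=482 (bin 111100010); offset now 15 = byte 1 bit 7; 25 bits remain

Answer: 25 0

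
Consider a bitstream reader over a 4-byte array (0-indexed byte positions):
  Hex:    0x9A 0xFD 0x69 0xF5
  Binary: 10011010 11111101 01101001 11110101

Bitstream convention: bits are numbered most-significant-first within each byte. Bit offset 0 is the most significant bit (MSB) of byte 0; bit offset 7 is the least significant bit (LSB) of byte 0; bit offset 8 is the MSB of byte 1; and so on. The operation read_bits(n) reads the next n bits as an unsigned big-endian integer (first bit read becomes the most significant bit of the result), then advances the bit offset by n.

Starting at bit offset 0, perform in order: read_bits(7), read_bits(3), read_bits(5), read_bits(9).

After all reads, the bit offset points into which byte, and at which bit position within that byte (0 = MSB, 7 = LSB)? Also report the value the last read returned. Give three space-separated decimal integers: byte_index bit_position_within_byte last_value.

Answer: 3 0 361

Derivation:
Read 1: bits[0:7] width=7 -> value=77 (bin 1001101); offset now 7 = byte 0 bit 7; 25 bits remain
Read 2: bits[7:10] width=3 -> value=3 (bin 011); offset now 10 = byte 1 bit 2; 22 bits remain
Read 3: bits[10:15] width=5 -> value=30 (bin 11110); offset now 15 = byte 1 bit 7; 17 bits remain
Read 4: bits[15:24] width=9 -> value=361 (bin 101101001); offset now 24 = byte 3 bit 0; 8 bits remain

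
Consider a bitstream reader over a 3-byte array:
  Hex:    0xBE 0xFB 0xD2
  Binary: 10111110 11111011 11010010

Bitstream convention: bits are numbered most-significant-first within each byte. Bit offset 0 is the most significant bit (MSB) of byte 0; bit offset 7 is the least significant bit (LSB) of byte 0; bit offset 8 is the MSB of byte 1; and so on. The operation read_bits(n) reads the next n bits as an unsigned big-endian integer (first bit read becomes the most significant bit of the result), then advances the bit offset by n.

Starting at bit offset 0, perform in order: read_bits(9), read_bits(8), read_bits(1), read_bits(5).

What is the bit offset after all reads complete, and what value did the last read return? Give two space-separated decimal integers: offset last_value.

Read 1: bits[0:9] width=9 -> value=381 (bin 101111101); offset now 9 = byte 1 bit 1; 15 bits remain
Read 2: bits[9:17] width=8 -> value=247 (bin 11110111); offset now 17 = byte 2 bit 1; 7 bits remain
Read 3: bits[17:18] width=1 -> value=1 (bin 1); offset now 18 = byte 2 bit 2; 6 bits remain
Read 4: bits[18:23] width=5 -> value=9 (bin 01001); offset now 23 = byte 2 bit 7; 1 bits remain

Answer: 23 9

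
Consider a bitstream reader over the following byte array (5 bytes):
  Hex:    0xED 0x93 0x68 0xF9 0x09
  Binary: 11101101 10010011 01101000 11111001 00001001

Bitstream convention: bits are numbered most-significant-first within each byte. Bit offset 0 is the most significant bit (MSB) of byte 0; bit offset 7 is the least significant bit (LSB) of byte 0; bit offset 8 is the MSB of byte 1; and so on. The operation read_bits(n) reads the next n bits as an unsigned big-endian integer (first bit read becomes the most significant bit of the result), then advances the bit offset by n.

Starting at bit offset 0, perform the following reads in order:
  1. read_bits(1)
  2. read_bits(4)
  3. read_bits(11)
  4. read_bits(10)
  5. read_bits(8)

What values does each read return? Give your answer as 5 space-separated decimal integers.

Read 1: bits[0:1] width=1 -> value=1 (bin 1); offset now 1 = byte 0 bit 1; 39 bits remain
Read 2: bits[1:5] width=4 -> value=13 (bin 1101); offset now 5 = byte 0 bit 5; 35 bits remain
Read 3: bits[5:16] width=11 -> value=1427 (bin 10110010011); offset now 16 = byte 2 bit 0; 24 bits remain
Read 4: bits[16:26] width=10 -> value=419 (bin 0110100011); offset now 26 = byte 3 bit 2; 14 bits remain
Read 5: bits[26:34] width=8 -> value=228 (bin 11100100); offset now 34 = byte 4 bit 2; 6 bits remain

Answer: 1 13 1427 419 228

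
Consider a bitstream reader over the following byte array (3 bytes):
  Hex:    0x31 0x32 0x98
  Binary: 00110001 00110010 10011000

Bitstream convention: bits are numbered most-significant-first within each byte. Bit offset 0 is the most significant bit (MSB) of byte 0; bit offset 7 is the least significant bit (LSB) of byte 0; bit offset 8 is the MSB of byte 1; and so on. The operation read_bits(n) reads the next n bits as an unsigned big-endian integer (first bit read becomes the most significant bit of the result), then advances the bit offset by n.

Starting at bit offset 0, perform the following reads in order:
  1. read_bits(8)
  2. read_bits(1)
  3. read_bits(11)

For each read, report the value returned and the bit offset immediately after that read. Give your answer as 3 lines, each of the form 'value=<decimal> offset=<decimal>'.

Answer: value=49 offset=8
value=0 offset=9
value=809 offset=20

Derivation:
Read 1: bits[0:8] width=8 -> value=49 (bin 00110001); offset now 8 = byte 1 bit 0; 16 bits remain
Read 2: bits[8:9] width=1 -> value=0 (bin 0); offset now 9 = byte 1 bit 1; 15 bits remain
Read 3: bits[9:20] width=11 -> value=809 (bin 01100101001); offset now 20 = byte 2 bit 4; 4 bits remain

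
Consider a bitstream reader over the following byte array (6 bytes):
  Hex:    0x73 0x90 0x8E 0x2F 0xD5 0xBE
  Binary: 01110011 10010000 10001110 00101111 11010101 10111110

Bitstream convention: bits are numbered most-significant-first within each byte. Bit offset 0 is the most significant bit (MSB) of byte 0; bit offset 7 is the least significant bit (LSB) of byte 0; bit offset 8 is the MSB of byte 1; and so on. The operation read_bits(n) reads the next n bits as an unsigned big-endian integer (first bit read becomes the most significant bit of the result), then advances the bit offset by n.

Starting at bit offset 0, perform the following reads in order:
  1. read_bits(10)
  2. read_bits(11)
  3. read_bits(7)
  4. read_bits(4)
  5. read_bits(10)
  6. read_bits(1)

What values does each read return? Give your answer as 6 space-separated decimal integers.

Read 1: bits[0:10] width=10 -> value=462 (bin 0111001110); offset now 10 = byte 1 bit 2; 38 bits remain
Read 2: bits[10:21] width=11 -> value=529 (bin 01000010001); offset now 21 = byte 2 bit 5; 27 bits remain
Read 3: bits[21:28] width=7 -> value=98 (bin 1100010); offset now 28 = byte 3 bit 4; 20 bits remain
Read 4: bits[28:32] width=4 -> value=15 (bin 1111); offset now 32 = byte 4 bit 0; 16 bits remain
Read 5: bits[32:42] width=10 -> value=854 (bin 1101010110); offset now 42 = byte 5 bit 2; 6 bits remain
Read 6: bits[42:43] width=1 -> value=1 (bin 1); offset now 43 = byte 5 bit 3; 5 bits remain

Answer: 462 529 98 15 854 1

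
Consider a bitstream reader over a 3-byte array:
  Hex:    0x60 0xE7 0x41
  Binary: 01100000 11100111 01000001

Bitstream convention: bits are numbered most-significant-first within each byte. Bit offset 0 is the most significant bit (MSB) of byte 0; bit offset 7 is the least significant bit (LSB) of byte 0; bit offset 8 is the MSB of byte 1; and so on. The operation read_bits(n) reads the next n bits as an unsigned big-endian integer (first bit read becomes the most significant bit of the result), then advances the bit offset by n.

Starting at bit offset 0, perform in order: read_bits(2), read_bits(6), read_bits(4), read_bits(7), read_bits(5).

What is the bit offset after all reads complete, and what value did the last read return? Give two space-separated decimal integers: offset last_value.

Answer: 24 1

Derivation:
Read 1: bits[0:2] width=2 -> value=1 (bin 01); offset now 2 = byte 0 bit 2; 22 bits remain
Read 2: bits[2:8] width=6 -> value=32 (bin 100000); offset now 8 = byte 1 bit 0; 16 bits remain
Read 3: bits[8:12] width=4 -> value=14 (bin 1110); offset now 12 = byte 1 bit 4; 12 bits remain
Read 4: bits[12:19] width=7 -> value=58 (bin 0111010); offset now 19 = byte 2 bit 3; 5 bits remain
Read 5: bits[19:24] width=5 -> value=1 (bin 00001); offset now 24 = byte 3 bit 0; 0 bits remain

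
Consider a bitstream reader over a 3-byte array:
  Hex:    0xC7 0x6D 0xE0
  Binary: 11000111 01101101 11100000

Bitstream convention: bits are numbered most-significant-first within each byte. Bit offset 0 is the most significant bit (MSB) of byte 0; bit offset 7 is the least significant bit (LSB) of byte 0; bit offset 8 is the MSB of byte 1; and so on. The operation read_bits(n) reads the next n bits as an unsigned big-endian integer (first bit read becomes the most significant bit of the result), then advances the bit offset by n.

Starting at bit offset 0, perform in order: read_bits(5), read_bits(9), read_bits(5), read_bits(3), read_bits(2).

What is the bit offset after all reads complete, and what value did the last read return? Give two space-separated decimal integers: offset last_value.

Answer: 24 0

Derivation:
Read 1: bits[0:5] width=5 -> value=24 (bin 11000); offset now 5 = byte 0 bit 5; 19 bits remain
Read 2: bits[5:14] width=9 -> value=475 (bin 111011011); offset now 14 = byte 1 bit 6; 10 bits remain
Read 3: bits[14:19] width=5 -> value=15 (bin 01111); offset now 19 = byte 2 bit 3; 5 bits remain
Read 4: bits[19:22] width=3 -> value=0 (bin 000); offset now 22 = byte 2 bit 6; 2 bits remain
Read 5: bits[22:24] width=2 -> value=0 (bin 00); offset now 24 = byte 3 bit 0; 0 bits remain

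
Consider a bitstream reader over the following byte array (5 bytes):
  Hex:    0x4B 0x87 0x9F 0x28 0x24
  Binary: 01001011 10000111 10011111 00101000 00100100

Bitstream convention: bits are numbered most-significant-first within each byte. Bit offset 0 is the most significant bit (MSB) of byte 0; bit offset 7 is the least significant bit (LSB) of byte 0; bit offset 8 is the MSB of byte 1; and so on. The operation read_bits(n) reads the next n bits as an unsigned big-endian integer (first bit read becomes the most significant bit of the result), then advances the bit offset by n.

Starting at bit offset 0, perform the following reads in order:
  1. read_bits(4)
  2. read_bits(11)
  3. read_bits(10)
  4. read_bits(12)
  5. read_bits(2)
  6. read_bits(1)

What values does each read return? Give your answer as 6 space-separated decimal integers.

Read 1: bits[0:4] width=4 -> value=4 (bin 0100); offset now 4 = byte 0 bit 4; 36 bits remain
Read 2: bits[4:15] width=11 -> value=1475 (bin 10111000011); offset now 15 = byte 1 bit 7; 25 bits remain
Read 3: bits[15:25] width=10 -> value=830 (bin 1100111110); offset now 25 = byte 3 bit 1; 15 bits remain
Read 4: bits[25:37] width=12 -> value=1284 (bin 010100000100); offset now 37 = byte 4 bit 5; 3 bits remain
Read 5: bits[37:39] width=2 -> value=2 (bin 10); offset now 39 = byte 4 bit 7; 1 bits remain
Read 6: bits[39:40] width=1 -> value=0 (bin 0); offset now 40 = byte 5 bit 0; 0 bits remain

Answer: 4 1475 830 1284 2 0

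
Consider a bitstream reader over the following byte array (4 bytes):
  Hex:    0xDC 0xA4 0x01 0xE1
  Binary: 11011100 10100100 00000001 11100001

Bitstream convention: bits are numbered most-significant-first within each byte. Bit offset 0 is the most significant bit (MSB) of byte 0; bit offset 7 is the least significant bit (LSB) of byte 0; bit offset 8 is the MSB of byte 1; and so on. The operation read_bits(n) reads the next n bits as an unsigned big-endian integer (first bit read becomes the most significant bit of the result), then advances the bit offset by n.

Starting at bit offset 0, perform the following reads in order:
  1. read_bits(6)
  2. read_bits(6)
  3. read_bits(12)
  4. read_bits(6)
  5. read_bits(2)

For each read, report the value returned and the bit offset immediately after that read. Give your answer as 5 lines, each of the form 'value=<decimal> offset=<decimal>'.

Read 1: bits[0:6] width=6 -> value=55 (bin 110111); offset now 6 = byte 0 bit 6; 26 bits remain
Read 2: bits[6:12] width=6 -> value=10 (bin 001010); offset now 12 = byte 1 bit 4; 20 bits remain
Read 3: bits[12:24] width=12 -> value=1025 (bin 010000000001); offset now 24 = byte 3 bit 0; 8 bits remain
Read 4: bits[24:30] width=6 -> value=56 (bin 111000); offset now 30 = byte 3 bit 6; 2 bits remain
Read 5: bits[30:32] width=2 -> value=1 (bin 01); offset now 32 = byte 4 bit 0; 0 bits remain

Answer: value=55 offset=6
value=10 offset=12
value=1025 offset=24
value=56 offset=30
value=1 offset=32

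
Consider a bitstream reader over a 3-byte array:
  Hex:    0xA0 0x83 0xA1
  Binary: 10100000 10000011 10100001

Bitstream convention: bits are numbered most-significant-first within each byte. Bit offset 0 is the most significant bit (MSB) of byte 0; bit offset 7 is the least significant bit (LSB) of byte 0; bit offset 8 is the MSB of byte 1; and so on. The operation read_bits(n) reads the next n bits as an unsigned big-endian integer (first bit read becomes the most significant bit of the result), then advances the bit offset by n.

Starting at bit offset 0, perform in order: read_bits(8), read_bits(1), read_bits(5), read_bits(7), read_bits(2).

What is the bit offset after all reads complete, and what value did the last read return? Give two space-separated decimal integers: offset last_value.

Read 1: bits[0:8] width=8 -> value=160 (bin 10100000); offset now 8 = byte 1 bit 0; 16 bits remain
Read 2: bits[8:9] width=1 -> value=1 (bin 1); offset now 9 = byte 1 bit 1; 15 bits remain
Read 3: bits[9:14] width=5 -> value=0 (bin 00000); offset now 14 = byte 1 bit 6; 10 bits remain
Read 4: bits[14:21] width=7 -> value=116 (bin 1110100); offset now 21 = byte 2 bit 5; 3 bits remain
Read 5: bits[21:23] width=2 -> value=0 (bin 00); offset now 23 = byte 2 bit 7; 1 bits remain

Answer: 23 0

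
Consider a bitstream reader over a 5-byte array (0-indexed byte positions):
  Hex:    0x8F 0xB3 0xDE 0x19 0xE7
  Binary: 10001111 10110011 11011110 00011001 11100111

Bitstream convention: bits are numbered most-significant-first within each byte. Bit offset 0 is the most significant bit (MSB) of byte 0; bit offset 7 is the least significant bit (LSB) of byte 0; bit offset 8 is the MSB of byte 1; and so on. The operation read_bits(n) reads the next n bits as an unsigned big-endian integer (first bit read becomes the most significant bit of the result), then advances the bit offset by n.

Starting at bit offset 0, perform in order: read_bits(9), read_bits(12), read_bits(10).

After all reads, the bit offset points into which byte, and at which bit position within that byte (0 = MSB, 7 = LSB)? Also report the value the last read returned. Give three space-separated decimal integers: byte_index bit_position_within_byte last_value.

Answer: 3 7 780

Derivation:
Read 1: bits[0:9] width=9 -> value=287 (bin 100011111); offset now 9 = byte 1 bit 1; 31 bits remain
Read 2: bits[9:21] width=12 -> value=1659 (bin 011001111011); offset now 21 = byte 2 bit 5; 19 bits remain
Read 3: bits[21:31] width=10 -> value=780 (bin 1100001100); offset now 31 = byte 3 bit 7; 9 bits remain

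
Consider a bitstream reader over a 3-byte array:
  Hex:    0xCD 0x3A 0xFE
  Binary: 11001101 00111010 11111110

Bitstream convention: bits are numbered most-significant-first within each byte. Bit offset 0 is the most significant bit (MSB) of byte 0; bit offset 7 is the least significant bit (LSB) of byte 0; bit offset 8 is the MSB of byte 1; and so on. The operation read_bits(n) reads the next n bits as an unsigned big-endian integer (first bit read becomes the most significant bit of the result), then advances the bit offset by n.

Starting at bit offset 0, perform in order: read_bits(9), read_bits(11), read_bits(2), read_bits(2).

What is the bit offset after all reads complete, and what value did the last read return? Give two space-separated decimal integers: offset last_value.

Read 1: bits[0:9] width=9 -> value=410 (bin 110011010); offset now 9 = byte 1 bit 1; 15 bits remain
Read 2: bits[9:20] width=11 -> value=943 (bin 01110101111); offset now 20 = byte 2 bit 4; 4 bits remain
Read 3: bits[20:22] width=2 -> value=3 (bin 11); offset now 22 = byte 2 bit 6; 2 bits remain
Read 4: bits[22:24] width=2 -> value=2 (bin 10); offset now 24 = byte 3 bit 0; 0 bits remain

Answer: 24 2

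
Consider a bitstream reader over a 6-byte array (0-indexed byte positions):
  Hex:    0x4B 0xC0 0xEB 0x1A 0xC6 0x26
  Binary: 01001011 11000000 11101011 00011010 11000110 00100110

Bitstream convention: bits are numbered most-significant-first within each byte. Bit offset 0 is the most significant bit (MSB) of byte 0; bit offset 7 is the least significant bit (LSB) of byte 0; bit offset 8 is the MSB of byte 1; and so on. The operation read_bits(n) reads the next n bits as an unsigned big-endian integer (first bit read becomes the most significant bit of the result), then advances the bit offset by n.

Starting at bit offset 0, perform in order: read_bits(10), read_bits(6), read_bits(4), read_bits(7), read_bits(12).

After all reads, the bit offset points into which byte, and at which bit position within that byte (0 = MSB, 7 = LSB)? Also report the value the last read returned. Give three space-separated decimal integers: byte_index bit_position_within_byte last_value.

Answer: 4 7 3427

Derivation:
Read 1: bits[0:10] width=10 -> value=303 (bin 0100101111); offset now 10 = byte 1 bit 2; 38 bits remain
Read 2: bits[10:16] width=6 -> value=0 (bin 000000); offset now 16 = byte 2 bit 0; 32 bits remain
Read 3: bits[16:20] width=4 -> value=14 (bin 1110); offset now 20 = byte 2 bit 4; 28 bits remain
Read 4: bits[20:27] width=7 -> value=88 (bin 1011000); offset now 27 = byte 3 bit 3; 21 bits remain
Read 5: bits[27:39] width=12 -> value=3427 (bin 110101100011); offset now 39 = byte 4 bit 7; 9 bits remain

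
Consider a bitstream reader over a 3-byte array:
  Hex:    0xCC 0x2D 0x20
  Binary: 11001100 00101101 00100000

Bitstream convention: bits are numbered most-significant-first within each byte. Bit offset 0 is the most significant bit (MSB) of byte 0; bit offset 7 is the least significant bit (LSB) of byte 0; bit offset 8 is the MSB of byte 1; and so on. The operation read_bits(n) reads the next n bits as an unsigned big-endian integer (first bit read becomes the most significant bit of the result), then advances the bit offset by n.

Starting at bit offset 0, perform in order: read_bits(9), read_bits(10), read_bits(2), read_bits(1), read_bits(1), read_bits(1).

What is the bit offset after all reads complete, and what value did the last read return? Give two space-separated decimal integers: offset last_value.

Read 1: bits[0:9] width=9 -> value=408 (bin 110011000); offset now 9 = byte 1 bit 1; 15 bits remain
Read 2: bits[9:19] width=10 -> value=361 (bin 0101101001); offset now 19 = byte 2 bit 3; 5 bits remain
Read 3: bits[19:21] width=2 -> value=0 (bin 00); offset now 21 = byte 2 bit 5; 3 bits remain
Read 4: bits[21:22] width=1 -> value=0 (bin 0); offset now 22 = byte 2 bit 6; 2 bits remain
Read 5: bits[22:23] width=1 -> value=0 (bin 0); offset now 23 = byte 2 bit 7; 1 bits remain
Read 6: bits[23:24] width=1 -> value=0 (bin 0); offset now 24 = byte 3 bit 0; 0 bits remain

Answer: 24 0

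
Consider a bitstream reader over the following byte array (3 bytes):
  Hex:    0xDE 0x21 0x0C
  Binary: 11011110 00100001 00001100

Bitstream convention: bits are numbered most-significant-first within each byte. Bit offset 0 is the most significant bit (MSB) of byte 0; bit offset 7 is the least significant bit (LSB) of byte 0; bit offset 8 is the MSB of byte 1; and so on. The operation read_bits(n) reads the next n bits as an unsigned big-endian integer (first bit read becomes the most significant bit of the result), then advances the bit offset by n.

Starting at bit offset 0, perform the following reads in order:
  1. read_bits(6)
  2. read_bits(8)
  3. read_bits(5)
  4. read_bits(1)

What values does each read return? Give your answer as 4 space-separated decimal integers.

Answer: 55 136 8 0

Derivation:
Read 1: bits[0:6] width=6 -> value=55 (bin 110111); offset now 6 = byte 0 bit 6; 18 bits remain
Read 2: bits[6:14] width=8 -> value=136 (bin 10001000); offset now 14 = byte 1 bit 6; 10 bits remain
Read 3: bits[14:19] width=5 -> value=8 (bin 01000); offset now 19 = byte 2 bit 3; 5 bits remain
Read 4: bits[19:20] width=1 -> value=0 (bin 0); offset now 20 = byte 2 bit 4; 4 bits remain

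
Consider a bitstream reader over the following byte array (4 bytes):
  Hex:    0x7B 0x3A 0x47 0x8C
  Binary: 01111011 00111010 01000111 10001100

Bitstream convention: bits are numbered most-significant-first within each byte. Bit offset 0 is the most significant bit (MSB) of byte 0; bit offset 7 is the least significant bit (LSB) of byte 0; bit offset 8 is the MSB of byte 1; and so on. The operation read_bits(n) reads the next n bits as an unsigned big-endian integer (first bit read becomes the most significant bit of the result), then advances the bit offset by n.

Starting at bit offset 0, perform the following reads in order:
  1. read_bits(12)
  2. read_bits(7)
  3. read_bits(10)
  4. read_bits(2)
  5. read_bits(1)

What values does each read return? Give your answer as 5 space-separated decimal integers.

Answer: 1971 82 241 2 0

Derivation:
Read 1: bits[0:12] width=12 -> value=1971 (bin 011110110011); offset now 12 = byte 1 bit 4; 20 bits remain
Read 2: bits[12:19] width=7 -> value=82 (bin 1010010); offset now 19 = byte 2 bit 3; 13 bits remain
Read 3: bits[19:29] width=10 -> value=241 (bin 0011110001); offset now 29 = byte 3 bit 5; 3 bits remain
Read 4: bits[29:31] width=2 -> value=2 (bin 10); offset now 31 = byte 3 bit 7; 1 bits remain
Read 5: bits[31:32] width=1 -> value=0 (bin 0); offset now 32 = byte 4 bit 0; 0 bits remain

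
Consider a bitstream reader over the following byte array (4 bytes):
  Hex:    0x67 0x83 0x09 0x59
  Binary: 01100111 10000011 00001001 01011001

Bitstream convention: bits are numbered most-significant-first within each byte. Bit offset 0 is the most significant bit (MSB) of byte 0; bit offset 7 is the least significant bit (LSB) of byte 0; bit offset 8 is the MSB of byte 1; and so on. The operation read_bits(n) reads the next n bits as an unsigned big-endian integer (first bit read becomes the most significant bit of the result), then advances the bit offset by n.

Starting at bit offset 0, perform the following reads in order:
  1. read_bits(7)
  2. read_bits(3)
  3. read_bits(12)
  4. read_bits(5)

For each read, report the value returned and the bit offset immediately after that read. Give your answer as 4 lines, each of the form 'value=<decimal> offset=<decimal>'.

Read 1: bits[0:7] width=7 -> value=51 (bin 0110011); offset now 7 = byte 0 bit 7; 25 bits remain
Read 2: bits[7:10] width=3 -> value=6 (bin 110); offset now 10 = byte 1 bit 2; 22 bits remain
Read 3: bits[10:22] width=12 -> value=194 (bin 000011000010); offset now 22 = byte 2 bit 6; 10 bits remain
Read 4: bits[22:27] width=5 -> value=10 (bin 01010); offset now 27 = byte 3 bit 3; 5 bits remain

Answer: value=51 offset=7
value=6 offset=10
value=194 offset=22
value=10 offset=27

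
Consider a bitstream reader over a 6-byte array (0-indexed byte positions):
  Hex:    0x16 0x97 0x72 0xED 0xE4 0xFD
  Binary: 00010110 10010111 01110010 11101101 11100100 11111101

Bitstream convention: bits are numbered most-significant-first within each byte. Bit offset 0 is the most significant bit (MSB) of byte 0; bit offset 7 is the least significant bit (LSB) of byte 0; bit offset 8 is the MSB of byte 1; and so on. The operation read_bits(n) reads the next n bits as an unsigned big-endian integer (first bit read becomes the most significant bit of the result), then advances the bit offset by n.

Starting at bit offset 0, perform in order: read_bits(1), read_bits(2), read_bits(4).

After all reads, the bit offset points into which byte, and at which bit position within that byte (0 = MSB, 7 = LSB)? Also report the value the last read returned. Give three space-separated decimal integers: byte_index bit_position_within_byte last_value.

Read 1: bits[0:1] width=1 -> value=0 (bin 0); offset now 1 = byte 0 bit 1; 47 bits remain
Read 2: bits[1:3] width=2 -> value=0 (bin 00); offset now 3 = byte 0 bit 3; 45 bits remain
Read 3: bits[3:7] width=4 -> value=11 (bin 1011); offset now 7 = byte 0 bit 7; 41 bits remain

Answer: 0 7 11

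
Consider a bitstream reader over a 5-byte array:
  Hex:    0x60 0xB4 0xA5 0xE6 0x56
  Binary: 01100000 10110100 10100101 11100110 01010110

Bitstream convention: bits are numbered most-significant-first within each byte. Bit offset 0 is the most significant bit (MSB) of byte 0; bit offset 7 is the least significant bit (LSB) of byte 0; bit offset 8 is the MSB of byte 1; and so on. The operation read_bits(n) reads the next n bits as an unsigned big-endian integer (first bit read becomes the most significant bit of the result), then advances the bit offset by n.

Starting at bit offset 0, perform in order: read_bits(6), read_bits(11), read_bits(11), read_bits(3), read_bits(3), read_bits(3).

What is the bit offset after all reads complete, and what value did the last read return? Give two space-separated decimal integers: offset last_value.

Answer: 37 2

Derivation:
Read 1: bits[0:6] width=6 -> value=24 (bin 011000); offset now 6 = byte 0 bit 6; 34 bits remain
Read 2: bits[6:17] width=11 -> value=361 (bin 00101101001); offset now 17 = byte 2 bit 1; 23 bits remain
Read 3: bits[17:28] width=11 -> value=606 (bin 01001011110); offset now 28 = byte 3 bit 4; 12 bits remain
Read 4: bits[28:31] width=3 -> value=3 (bin 011); offset now 31 = byte 3 bit 7; 9 bits remain
Read 5: bits[31:34] width=3 -> value=1 (bin 001); offset now 34 = byte 4 bit 2; 6 bits remain
Read 6: bits[34:37] width=3 -> value=2 (bin 010); offset now 37 = byte 4 bit 5; 3 bits remain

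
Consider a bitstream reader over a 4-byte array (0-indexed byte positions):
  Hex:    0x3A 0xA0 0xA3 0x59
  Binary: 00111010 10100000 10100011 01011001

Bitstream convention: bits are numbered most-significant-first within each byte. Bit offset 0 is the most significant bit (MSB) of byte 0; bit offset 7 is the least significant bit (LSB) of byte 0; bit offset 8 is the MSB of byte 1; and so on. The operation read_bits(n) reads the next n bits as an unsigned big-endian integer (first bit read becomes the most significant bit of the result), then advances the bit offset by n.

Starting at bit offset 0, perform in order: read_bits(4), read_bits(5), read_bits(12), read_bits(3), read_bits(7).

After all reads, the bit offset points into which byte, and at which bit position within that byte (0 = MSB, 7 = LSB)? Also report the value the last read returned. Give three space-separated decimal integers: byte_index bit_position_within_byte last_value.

Answer: 3 7 44

Derivation:
Read 1: bits[0:4] width=4 -> value=3 (bin 0011); offset now 4 = byte 0 bit 4; 28 bits remain
Read 2: bits[4:9] width=5 -> value=21 (bin 10101); offset now 9 = byte 1 bit 1; 23 bits remain
Read 3: bits[9:21] width=12 -> value=1044 (bin 010000010100); offset now 21 = byte 2 bit 5; 11 bits remain
Read 4: bits[21:24] width=3 -> value=3 (bin 011); offset now 24 = byte 3 bit 0; 8 bits remain
Read 5: bits[24:31] width=7 -> value=44 (bin 0101100); offset now 31 = byte 3 bit 7; 1 bits remain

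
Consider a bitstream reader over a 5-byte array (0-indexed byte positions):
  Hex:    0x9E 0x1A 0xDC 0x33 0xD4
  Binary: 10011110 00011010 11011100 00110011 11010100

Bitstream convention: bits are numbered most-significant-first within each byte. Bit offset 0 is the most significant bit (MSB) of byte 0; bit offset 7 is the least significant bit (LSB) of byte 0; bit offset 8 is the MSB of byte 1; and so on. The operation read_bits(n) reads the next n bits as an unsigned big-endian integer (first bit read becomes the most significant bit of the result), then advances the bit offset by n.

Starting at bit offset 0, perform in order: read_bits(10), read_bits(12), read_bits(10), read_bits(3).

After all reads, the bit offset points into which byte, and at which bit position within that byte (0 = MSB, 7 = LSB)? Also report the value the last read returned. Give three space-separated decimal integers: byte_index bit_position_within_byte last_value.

Read 1: bits[0:10] width=10 -> value=632 (bin 1001111000); offset now 10 = byte 1 bit 2; 30 bits remain
Read 2: bits[10:22] width=12 -> value=1719 (bin 011010110111); offset now 22 = byte 2 bit 6; 18 bits remain
Read 3: bits[22:32] width=10 -> value=51 (bin 0000110011); offset now 32 = byte 4 bit 0; 8 bits remain
Read 4: bits[32:35] width=3 -> value=6 (bin 110); offset now 35 = byte 4 bit 3; 5 bits remain

Answer: 4 3 6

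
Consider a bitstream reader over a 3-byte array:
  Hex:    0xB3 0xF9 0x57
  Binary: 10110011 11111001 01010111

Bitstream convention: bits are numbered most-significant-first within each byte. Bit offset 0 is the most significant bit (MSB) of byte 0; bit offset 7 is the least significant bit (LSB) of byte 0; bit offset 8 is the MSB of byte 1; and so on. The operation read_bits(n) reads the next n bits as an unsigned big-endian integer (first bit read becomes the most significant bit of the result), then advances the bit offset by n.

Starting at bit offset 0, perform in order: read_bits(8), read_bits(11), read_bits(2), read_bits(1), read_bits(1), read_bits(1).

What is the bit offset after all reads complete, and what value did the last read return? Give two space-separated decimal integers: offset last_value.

Answer: 24 1

Derivation:
Read 1: bits[0:8] width=8 -> value=179 (bin 10110011); offset now 8 = byte 1 bit 0; 16 bits remain
Read 2: bits[8:19] width=11 -> value=1994 (bin 11111001010); offset now 19 = byte 2 bit 3; 5 bits remain
Read 3: bits[19:21] width=2 -> value=2 (bin 10); offset now 21 = byte 2 bit 5; 3 bits remain
Read 4: bits[21:22] width=1 -> value=1 (bin 1); offset now 22 = byte 2 bit 6; 2 bits remain
Read 5: bits[22:23] width=1 -> value=1 (bin 1); offset now 23 = byte 2 bit 7; 1 bits remain
Read 6: bits[23:24] width=1 -> value=1 (bin 1); offset now 24 = byte 3 bit 0; 0 bits remain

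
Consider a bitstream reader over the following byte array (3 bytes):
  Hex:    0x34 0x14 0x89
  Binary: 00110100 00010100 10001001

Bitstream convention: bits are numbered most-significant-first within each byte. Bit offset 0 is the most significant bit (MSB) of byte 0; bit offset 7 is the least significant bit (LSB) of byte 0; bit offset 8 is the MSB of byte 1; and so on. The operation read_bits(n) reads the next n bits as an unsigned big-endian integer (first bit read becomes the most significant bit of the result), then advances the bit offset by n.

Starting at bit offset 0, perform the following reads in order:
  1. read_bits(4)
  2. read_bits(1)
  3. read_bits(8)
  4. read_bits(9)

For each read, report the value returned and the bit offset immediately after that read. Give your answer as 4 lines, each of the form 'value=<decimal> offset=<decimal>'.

Read 1: bits[0:4] width=4 -> value=3 (bin 0011); offset now 4 = byte 0 bit 4; 20 bits remain
Read 2: bits[4:5] width=1 -> value=0 (bin 0); offset now 5 = byte 0 bit 5; 19 bits remain
Read 3: bits[5:13] width=8 -> value=130 (bin 10000010); offset now 13 = byte 1 bit 5; 11 bits remain
Read 4: bits[13:22] width=9 -> value=290 (bin 100100010); offset now 22 = byte 2 bit 6; 2 bits remain

Answer: value=3 offset=4
value=0 offset=5
value=130 offset=13
value=290 offset=22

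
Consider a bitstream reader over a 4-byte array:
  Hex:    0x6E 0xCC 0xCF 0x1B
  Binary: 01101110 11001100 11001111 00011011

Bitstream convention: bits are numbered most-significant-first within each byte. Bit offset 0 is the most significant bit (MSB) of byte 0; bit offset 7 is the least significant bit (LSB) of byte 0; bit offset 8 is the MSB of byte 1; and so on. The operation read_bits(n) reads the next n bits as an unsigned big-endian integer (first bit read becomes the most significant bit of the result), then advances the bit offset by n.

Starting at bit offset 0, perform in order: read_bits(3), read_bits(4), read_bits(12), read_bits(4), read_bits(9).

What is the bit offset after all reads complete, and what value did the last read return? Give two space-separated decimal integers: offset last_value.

Answer: 32 283

Derivation:
Read 1: bits[0:3] width=3 -> value=3 (bin 011); offset now 3 = byte 0 bit 3; 29 bits remain
Read 2: bits[3:7] width=4 -> value=7 (bin 0111); offset now 7 = byte 0 bit 7; 25 bits remain
Read 3: bits[7:19] width=12 -> value=1638 (bin 011001100110); offset now 19 = byte 2 bit 3; 13 bits remain
Read 4: bits[19:23] width=4 -> value=7 (bin 0111); offset now 23 = byte 2 bit 7; 9 bits remain
Read 5: bits[23:32] width=9 -> value=283 (bin 100011011); offset now 32 = byte 4 bit 0; 0 bits remain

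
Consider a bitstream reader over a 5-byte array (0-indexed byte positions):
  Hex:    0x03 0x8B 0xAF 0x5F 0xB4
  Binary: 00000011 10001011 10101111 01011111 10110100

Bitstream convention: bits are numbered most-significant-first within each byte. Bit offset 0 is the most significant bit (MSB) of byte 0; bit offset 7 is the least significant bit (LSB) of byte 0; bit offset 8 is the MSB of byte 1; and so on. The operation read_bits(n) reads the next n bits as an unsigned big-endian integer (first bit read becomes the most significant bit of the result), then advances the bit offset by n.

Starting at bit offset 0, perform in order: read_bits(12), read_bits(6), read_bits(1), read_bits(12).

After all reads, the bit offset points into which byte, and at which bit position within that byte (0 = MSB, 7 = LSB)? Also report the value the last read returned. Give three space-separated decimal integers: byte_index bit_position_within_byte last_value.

Read 1: bits[0:12] width=12 -> value=56 (bin 000000111000); offset now 12 = byte 1 bit 4; 28 bits remain
Read 2: bits[12:18] width=6 -> value=46 (bin 101110); offset now 18 = byte 2 bit 2; 22 bits remain
Read 3: bits[18:19] width=1 -> value=1 (bin 1); offset now 19 = byte 2 bit 3; 21 bits remain
Read 4: bits[19:31] width=12 -> value=1967 (bin 011110101111); offset now 31 = byte 3 bit 7; 9 bits remain

Answer: 3 7 1967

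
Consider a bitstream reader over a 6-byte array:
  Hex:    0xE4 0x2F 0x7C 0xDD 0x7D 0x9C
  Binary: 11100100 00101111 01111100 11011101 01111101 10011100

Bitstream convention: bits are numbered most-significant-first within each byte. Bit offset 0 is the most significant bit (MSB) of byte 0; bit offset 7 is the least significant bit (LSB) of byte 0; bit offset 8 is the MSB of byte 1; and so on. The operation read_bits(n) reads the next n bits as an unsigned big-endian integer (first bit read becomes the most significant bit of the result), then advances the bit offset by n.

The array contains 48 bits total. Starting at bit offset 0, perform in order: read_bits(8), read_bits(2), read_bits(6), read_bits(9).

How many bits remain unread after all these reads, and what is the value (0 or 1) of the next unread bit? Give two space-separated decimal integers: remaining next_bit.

Answer: 23 1

Derivation:
Read 1: bits[0:8] width=8 -> value=228 (bin 11100100); offset now 8 = byte 1 bit 0; 40 bits remain
Read 2: bits[8:10] width=2 -> value=0 (bin 00); offset now 10 = byte 1 bit 2; 38 bits remain
Read 3: bits[10:16] width=6 -> value=47 (bin 101111); offset now 16 = byte 2 bit 0; 32 bits remain
Read 4: bits[16:25] width=9 -> value=249 (bin 011111001); offset now 25 = byte 3 bit 1; 23 bits remain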